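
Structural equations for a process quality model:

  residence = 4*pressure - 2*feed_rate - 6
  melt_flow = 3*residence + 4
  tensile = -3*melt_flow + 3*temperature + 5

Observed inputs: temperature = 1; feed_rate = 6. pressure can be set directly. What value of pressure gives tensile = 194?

Substituting into the residence equation gives residence = 4*pressure - 18.
This gives melt_flow = 12*pressure - 50.
This gives tensile = -36*pressure + 158.
Solve -36*pressure + 158 = 194: pressure = (194 - 158) / -36 = -1.

pressure = -1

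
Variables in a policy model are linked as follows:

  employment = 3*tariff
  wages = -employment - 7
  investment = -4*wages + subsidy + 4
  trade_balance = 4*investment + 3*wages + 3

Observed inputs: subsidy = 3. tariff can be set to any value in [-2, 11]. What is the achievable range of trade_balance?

44 to 551

Substituting into the wages equation gives wages = -3*tariff - 7.
investment becomes 12*tariff + 35.
So trade_balance = 39*tariff + 122.
Linear in tariff, so extremes are at the endpoints: tariff = -2 gives trade_balance = 44; tariff = 11 gives trade_balance = 551.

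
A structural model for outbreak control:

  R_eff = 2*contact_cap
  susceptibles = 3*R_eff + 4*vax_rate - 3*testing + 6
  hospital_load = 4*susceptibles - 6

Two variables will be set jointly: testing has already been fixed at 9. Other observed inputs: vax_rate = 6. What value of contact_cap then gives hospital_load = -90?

contact_cap = -4

With testing held at 9:
Substituting into the susceptibles equation gives susceptibles = 6*contact_cap + 3.
This gives hospital_load = 24*contact_cap + 6.
Solve 24*contact_cap + 6 = -90: contact_cap = (-90 - 6) / 24 = -4.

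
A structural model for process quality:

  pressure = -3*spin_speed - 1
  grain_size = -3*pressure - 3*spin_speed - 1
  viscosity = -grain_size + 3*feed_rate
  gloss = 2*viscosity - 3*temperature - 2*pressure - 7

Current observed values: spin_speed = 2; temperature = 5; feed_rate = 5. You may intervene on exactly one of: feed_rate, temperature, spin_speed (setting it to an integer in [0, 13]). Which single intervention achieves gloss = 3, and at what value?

set temperature = 2

Intervening on feed_rate: gloss = 6*feed_rate - 36. Reaching 3 requires feed_rate = 13/2, not an integer.
Intervening on temperature: with other inputs at their observed values, gloss = -3*temperature + 9. Solving for 3 gives temperature = 2, within [0, 13].
Intervening on spin_speed: gloss = -6*spin_speed + 6. Reaching 3 requires spin_speed = 1/2, not an integer.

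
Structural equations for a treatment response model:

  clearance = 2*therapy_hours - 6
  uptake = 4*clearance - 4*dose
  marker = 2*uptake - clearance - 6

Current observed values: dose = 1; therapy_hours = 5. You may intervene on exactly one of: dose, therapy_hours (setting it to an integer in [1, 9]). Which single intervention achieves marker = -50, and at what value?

Intervening on dose: with other inputs at their observed values, marker = -8*dose + 22. Solving for -50 gives dose = 9, within [1, 9].
Intervening on therapy_hours: marker = 14*therapy_hours - 56. Reaching -50 requires therapy_hours = 3/7, not an integer.

set dose = 9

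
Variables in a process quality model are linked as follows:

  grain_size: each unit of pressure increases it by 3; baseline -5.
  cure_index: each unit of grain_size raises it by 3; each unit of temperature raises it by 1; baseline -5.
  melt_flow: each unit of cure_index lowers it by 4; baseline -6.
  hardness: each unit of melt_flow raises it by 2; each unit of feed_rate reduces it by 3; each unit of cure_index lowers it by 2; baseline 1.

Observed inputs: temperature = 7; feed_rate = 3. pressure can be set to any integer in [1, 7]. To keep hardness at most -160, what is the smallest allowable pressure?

Substituting into the cure_index equation gives cure_index = 9*pressure - 13.
Substituting into the melt_flow equation gives melt_flow = -36*pressure + 46.
This gives hardness = -90*pressure + 110.
Require -90*pressure + 110 ≤ -160, so pressure ≥ 3.
The smallest integer in [1, 7] satisfying this is 3.

pressure = 3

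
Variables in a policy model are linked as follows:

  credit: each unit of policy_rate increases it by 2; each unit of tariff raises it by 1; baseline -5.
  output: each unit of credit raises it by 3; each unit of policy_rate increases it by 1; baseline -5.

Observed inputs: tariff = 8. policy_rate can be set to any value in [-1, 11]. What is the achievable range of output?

-3 to 81

Substituting into the credit equation gives credit = 2*policy_rate + 3.
So output = 7*policy_rate + 4.
Linear in policy_rate, so extremes are at the endpoints: policy_rate = -1 gives output = -3; policy_rate = 11 gives output = 81.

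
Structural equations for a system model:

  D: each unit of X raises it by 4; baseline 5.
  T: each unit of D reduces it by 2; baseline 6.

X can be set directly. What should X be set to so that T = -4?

X = 0

Substituting into the T equation gives T = -8*X - 4.
Solve -8*X - 4 = -4: X = (-4 + 4) / -8 = 0.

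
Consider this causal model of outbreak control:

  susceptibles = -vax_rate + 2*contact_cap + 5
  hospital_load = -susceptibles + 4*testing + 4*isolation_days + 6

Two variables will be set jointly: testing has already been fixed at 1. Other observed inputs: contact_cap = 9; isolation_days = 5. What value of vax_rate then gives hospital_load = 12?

With testing held at 1:
Substituting into the susceptibles equation gives susceptibles = -vax_rate + 23.
Substituting into the hospital_load equation gives hospital_load = vax_rate + 7.
Solve vax_rate + 7 = 12: vax_rate = (12 - 7) / 1 = 5.

vax_rate = 5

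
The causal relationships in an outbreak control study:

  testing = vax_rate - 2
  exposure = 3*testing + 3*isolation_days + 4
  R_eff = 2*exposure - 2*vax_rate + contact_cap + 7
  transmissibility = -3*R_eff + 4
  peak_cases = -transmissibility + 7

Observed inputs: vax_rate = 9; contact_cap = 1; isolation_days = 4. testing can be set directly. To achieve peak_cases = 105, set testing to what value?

Intervening on testing fixes its value directly, overriding its dependence on vax_rate.
Substituting into the exposure equation gives exposure = 3*testing + 16.
Substituting into the R_eff equation gives R_eff = 6*testing + 22.
So transmissibility = -18*testing - 62.
This gives peak_cases = 18*testing + 69.
Solve 18*testing + 69 = 105: testing = (105 - 69) / 18 = 2.

testing = 2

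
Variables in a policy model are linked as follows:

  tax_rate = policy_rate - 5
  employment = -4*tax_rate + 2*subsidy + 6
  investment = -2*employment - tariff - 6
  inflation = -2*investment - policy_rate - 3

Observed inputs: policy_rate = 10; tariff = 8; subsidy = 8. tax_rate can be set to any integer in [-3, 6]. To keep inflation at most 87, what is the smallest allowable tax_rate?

Intervening on tax_rate fixes its value directly, overriding its dependence on policy_rate.
Substituting into the employment equation gives employment = -4*tax_rate + 22.
investment becomes 8*tax_rate - 58.
Substituting into the inflation equation gives inflation = -16*tax_rate + 103.
Require -16*tax_rate + 103 ≤ 87, so tax_rate ≥ 1.
The smallest integer in [-3, 6] satisfying this is 1.

tax_rate = 1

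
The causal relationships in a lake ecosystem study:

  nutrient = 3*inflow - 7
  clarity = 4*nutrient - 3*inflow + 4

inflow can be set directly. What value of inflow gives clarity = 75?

Substituting into the clarity equation gives clarity = 9*inflow - 24.
Solve 9*inflow - 24 = 75: inflow = (75 + 24) / 9 = 11.

inflow = 11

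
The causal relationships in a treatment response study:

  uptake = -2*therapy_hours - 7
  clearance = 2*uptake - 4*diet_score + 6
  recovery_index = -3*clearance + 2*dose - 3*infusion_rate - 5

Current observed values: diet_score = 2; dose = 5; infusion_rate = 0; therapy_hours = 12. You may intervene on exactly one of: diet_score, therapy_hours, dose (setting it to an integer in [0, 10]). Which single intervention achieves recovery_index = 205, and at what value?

set dose = 9

Intervening on diet_score: recovery_index = 12*diet_score + 173. Reaching 205 requires diet_score = 8/3, not an integer.
Intervening on therapy_hours: recovery_index = 12*therapy_hours + 53. Reaching 205 requires therapy_hours = 38/3, not an integer.
Intervening on dose: with other inputs at their observed values, recovery_index = 2*dose + 187. Solving for 205 gives dose = 9, within [0, 10].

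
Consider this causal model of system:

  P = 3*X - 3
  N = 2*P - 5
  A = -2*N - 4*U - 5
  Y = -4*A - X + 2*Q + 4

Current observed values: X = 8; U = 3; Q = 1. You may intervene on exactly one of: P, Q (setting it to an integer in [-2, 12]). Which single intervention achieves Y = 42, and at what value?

set P = 1

Intervening on P: with other inputs at their observed values, Y = 16*P + 26. Solving for 42 gives P = 1, within [-2, 12].
Intervening on Q: Y = 2*Q + 360. Reaching 42 requires Q = -159, outside [-2, 12].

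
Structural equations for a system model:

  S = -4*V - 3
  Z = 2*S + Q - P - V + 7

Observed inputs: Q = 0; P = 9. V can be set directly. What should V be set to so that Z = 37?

V = -5

Substituting into the Z equation gives Z = -9*V - 8.
Solve -9*V - 8 = 37: V = (37 + 8) / -9 = -5.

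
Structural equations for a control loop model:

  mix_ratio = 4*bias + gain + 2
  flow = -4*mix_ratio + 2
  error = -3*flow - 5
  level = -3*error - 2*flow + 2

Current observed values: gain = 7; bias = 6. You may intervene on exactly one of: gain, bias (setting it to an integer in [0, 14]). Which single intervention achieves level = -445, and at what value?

set bias = 2

Intervening on gain: level = -28*gain - 697. Reaching -445 requires gain = -9, outside [0, 14].
Intervening on bias: with other inputs at their observed values, level = -112*bias - 221. Solving for -445 gives bias = 2, within [0, 14].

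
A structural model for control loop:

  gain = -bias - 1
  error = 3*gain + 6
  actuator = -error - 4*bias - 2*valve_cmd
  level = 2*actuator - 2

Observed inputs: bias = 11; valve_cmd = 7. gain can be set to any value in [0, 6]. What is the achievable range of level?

-166 to -130

Intervening on gain fixes its value directly, overriding its dependence on bias.
Substituting into the actuator equation gives actuator = -3*gain - 64.
So level = -6*gain - 130.
Linear in gain, so extremes are at the endpoints: gain = 0 gives level = -130; gain = 6 gives level = -166.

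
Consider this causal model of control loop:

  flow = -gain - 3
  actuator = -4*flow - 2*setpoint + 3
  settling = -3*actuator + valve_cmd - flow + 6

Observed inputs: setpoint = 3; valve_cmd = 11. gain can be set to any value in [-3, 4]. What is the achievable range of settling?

Substituting into the actuator equation gives actuator = 4*gain + 9.
settling becomes -11*gain - 7.
Linear in gain, so extremes are at the endpoints: gain = -3 gives settling = 26; gain = 4 gives settling = -51.

-51 to 26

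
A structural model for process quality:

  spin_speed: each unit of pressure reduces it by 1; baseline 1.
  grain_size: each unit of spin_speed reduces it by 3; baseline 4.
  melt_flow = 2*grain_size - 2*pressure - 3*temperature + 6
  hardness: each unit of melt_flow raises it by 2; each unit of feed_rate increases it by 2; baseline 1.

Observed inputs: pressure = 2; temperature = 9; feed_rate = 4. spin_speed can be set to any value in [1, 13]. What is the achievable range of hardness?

-181 to -37

Intervening on spin_speed fixes its value directly, overriding its dependence on pressure.
Substituting into the melt_flow equation gives melt_flow = -6*spin_speed - 17.
Substituting into the hardness equation gives hardness = -12*spin_speed - 25.
Linear in spin_speed, so extremes are at the endpoints: spin_speed = 1 gives hardness = -37; spin_speed = 13 gives hardness = -181.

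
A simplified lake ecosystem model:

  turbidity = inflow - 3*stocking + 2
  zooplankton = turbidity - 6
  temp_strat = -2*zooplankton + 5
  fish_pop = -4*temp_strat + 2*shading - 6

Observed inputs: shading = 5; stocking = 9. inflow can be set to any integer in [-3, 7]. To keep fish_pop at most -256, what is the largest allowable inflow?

Substituting into the turbidity equation gives turbidity = inflow - 25.
Substituting into the zooplankton equation gives zooplankton = inflow - 31.
So temp_strat = -2*inflow + 67.
Substituting into the fish_pop equation gives fish_pop = 8*inflow - 264.
Require 8*inflow - 264 ≤ -256, so inflow ≤ 1.
The largest integer in [-3, 7] satisfying this is 1.

inflow = 1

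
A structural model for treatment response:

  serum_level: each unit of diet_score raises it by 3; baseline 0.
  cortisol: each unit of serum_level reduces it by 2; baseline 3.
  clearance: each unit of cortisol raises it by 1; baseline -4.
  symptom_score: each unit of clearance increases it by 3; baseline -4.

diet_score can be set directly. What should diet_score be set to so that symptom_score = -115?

Substituting into the cortisol equation gives cortisol = -6*diet_score + 3.
Substituting into the clearance equation gives clearance = -6*diet_score - 1.
Substituting into the symptom_score equation gives symptom_score = -18*diet_score - 7.
Solve -18*diet_score - 7 = -115: diet_score = (-115 + 7) / -18 = 6.

diet_score = 6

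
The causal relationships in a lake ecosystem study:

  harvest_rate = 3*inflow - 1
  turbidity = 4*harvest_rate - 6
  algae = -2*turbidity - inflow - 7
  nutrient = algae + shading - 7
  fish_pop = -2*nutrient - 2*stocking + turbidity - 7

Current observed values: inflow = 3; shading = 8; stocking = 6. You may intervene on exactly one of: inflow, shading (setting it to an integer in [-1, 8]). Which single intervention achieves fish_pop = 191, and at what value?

Intervening on inflow: with other inputs at their observed values, fish_pop = 62*inflow - 57. Solving for 191 gives inflow = 4, within [-1, 8].
Intervening on shading: fish_pop = -2*shading + 145. Reaching 191 requires shading = -23, outside [-1, 8].

set inflow = 4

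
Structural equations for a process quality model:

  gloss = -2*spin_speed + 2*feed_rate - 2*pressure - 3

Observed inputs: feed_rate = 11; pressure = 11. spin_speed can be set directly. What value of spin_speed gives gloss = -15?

spin_speed = 6

Substituting into the gloss equation gives gloss = -2*spin_speed - 3.
Solve -2*spin_speed - 3 = -15: spin_speed = (-15 + 3) / -2 = 6.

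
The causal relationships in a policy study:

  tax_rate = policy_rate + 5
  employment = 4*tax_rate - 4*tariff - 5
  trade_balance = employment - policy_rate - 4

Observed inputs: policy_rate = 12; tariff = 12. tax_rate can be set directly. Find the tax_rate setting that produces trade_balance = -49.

tax_rate = 5

Intervening on tax_rate fixes its value directly, overriding its dependence on policy_rate.
Substituting into the employment equation gives employment = 4*tax_rate - 53.
Substituting into the trade_balance equation gives trade_balance = 4*tax_rate - 69.
Solve 4*tax_rate - 69 = -49: tax_rate = (-49 + 69) / 4 = 5.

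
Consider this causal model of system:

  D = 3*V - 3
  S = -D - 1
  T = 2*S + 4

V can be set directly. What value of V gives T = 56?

V = -8

Substituting into the S equation gives S = -3*V + 2.
Substituting into the T equation gives T = -6*V + 8.
Solve -6*V + 8 = 56: V = (56 - 8) / -6 = -8.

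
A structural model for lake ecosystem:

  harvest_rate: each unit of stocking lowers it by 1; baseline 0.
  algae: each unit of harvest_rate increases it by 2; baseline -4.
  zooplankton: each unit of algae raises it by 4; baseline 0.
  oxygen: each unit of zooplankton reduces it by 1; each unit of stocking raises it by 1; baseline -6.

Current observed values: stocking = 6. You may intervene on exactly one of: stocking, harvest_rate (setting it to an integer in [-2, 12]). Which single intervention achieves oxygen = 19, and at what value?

set stocking = 1

Intervening on stocking: with other inputs at their observed values, oxygen = 9*stocking + 10. Solving for 19 gives stocking = 1, within [-2, 12].
Intervening on harvest_rate: oxygen = -8*harvest_rate + 16. Reaching 19 requires harvest_rate = -3/8, not an integer.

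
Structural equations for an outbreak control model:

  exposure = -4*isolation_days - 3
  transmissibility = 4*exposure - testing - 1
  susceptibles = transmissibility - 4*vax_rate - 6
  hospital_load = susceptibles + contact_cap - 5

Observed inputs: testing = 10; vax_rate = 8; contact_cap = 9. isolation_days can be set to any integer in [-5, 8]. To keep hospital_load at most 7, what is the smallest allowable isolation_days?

Substituting into the transmissibility equation gives transmissibility = -16*isolation_days - 23.
Substituting into the susceptibles equation gives susceptibles = -16*isolation_days - 61.
Substituting into the hospital_load equation gives hospital_load = -16*isolation_days - 57.
Require -16*isolation_days - 57 ≤ 7, so isolation_days ≥ -4.
The smallest integer in [-5, 8] satisfying this is -4.

isolation_days = -4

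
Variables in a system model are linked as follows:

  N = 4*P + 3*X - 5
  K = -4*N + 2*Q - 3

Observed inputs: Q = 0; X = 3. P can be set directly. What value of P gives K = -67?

P = 3

Substituting into the N equation gives N = 4*P + 4.
So K = -16*P - 19.
Solve -16*P - 19 = -67: P = (-67 + 19) / -16 = 3.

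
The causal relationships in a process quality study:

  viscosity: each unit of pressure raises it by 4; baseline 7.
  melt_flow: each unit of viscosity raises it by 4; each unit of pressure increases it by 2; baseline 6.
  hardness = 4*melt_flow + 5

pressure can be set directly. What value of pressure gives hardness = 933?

pressure = 11

Substituting into the melt_flow equation gives melt_flow = 18*pressure + 34.
So hardness = 72*pressure + 141.
Solve 72*pressure + 141 = 933: pressure = (933 - 141) / 72 = 11.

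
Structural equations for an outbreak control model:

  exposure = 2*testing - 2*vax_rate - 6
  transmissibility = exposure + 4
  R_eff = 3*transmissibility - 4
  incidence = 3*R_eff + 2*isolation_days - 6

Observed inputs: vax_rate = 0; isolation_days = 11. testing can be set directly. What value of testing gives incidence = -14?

testing = 0

Substituting into the exposure equation gives exposure = 2*testing - 6.
Substituting into the transmissibility equation gives transmissibility = 2*testing - 2.
R_eff becomes 6*testing - 10.
This gives incidence = 18*testing - 14.
Solve 18*testing - 14 = -14: testing = (-14 + 14) / 18 = 0.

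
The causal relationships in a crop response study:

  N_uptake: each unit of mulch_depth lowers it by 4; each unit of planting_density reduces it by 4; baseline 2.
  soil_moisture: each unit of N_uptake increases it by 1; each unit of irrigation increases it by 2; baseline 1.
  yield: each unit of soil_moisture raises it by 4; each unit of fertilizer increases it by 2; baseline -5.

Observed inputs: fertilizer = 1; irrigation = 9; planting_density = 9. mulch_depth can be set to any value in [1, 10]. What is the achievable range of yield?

Substituting into the N_uptake equation gives N_uptake = -4*mulch_depth - 34.
Substituting into the soil_moisture equation gives soil_moisture = -4*mulch_depth - 15.
yield becomes -16*mulch_depth - 63.
Linear in mulch_depth, so extremes are at the endpoints: mulch_depth = 1 gives yield = -79; mulch_depth = 10 gives yield = -223.

-223 to -79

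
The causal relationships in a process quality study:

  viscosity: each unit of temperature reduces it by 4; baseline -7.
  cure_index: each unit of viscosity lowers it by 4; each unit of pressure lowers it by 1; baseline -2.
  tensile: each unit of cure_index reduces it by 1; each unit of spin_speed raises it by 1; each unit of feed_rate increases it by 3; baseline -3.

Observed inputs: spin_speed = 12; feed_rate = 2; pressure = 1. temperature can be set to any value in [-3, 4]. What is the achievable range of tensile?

-74 to 38

Substituting into the cure_index equation gives cure_index = 16*temperature + 25.
tensile becomes -16*temperature - 10.
Linear in temperature, so extremes are at the endpoints: temperature = -3 gives tensile = 38; temperature = 4 gives tensile = -74.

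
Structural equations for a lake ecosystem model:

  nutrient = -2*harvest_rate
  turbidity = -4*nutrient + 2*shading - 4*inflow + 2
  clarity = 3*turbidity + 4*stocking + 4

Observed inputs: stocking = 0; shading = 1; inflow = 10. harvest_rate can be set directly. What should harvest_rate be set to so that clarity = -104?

harvest_rate = 0

Substituting into the turbidity equation gives turbidity = 8*harvest_rate - 36.
So clarity = 24*harvest_rate - 104.
Solve 24*harvest_rate - 104 = -104: harvest_rate = (-104 + 104) / 24 = 0.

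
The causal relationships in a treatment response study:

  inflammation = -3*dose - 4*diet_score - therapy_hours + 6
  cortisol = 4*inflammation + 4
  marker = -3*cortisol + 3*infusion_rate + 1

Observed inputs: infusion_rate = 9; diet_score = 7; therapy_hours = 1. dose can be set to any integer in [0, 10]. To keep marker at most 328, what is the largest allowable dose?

dose = 1

Substituting into the inflammation equation gives inflammation = -3*dose - 23.
Substituting into the cortisol equation gives cortisol = -12*dose - 88.
Substituting into the marker equation gives marker = 36*dose + 292.
Require 36*dose + 292 ≤ 328, so dose ≤ 1.
The largest integer in [0, 10] satisfying this is 1.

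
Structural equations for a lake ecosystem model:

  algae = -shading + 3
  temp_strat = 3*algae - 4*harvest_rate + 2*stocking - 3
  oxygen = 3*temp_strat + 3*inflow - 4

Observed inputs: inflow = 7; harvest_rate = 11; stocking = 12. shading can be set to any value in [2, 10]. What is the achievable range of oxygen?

-115 to -43

Substituting into the temp_strat equation gives temp_strat = -3*shading - 14.
Substituting into the oxygen equation gives oxygen = -9*shading - 25.
Linear in shading, so extremes are at the endpoints: shading = 2 gives oxygen = -43; shading = 10 gives oxygen = -115.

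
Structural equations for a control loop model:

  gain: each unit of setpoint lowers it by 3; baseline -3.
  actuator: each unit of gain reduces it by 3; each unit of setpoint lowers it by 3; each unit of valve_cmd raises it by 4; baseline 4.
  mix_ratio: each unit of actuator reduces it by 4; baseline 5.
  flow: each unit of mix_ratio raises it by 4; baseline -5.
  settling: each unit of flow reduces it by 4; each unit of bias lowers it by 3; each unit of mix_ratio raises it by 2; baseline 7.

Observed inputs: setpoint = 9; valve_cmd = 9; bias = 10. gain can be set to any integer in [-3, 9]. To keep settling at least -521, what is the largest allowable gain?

gain = 7

Intervening on gain fixes its value directly, overriding its dependence on setpoint.
Substituting into the actuator equation gives actuator = -3*gain + 13.
Substituting into the mix_ratio equation gives mix_ratio = 12*gain - 47.
Substituting into the flow equation gives flow = 48*gain - 193.
So settling = -168*gain + 655.
Require -168*gain + 655 ≥ -521, so gain ≤ 7.
The largest integer in [-3, 9] satisfying this is 7.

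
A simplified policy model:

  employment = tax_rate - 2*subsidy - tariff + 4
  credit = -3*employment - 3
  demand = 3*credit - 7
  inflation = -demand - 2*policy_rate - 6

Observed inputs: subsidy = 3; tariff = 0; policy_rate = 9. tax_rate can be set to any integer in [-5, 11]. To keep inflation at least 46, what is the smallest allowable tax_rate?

Substituting into the employment equation gives employment = tax_rate - 2.
Substituting into the credit equation gives credit = -3*tax_rate + 3.
So demand = -9*tax_rate + 2.
Substituting into the inflation equation gives inflation = 9*tax_rate - 26.
Require 9*tax_rate - 26 ≥ 46, so tax_rate ≥ 8.
The smallest integer in [-5, 11] satisfying this is 8.

tax_rate = 8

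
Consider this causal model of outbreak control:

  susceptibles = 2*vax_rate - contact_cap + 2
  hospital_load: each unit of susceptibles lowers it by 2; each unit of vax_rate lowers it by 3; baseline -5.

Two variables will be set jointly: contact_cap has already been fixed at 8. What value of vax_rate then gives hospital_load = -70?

With contact_cap held at 8:
Substituting into the susceptibles equation gives susceptibles = 2*vax_rate - 6.
This gives hospital_load = -7*vax_rate + 7.
Solve -7*vax_rate + 7 = -70: vax_rate = (-70 - 7) / -7 = 11.

vax_rate = 11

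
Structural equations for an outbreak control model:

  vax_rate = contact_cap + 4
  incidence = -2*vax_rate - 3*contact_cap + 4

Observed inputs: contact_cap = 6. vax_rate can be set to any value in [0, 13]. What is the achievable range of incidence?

-40 to -14

Intervening on vax_rate fixes its value directly, overriding its dependence on contact_cap.
Substituting into the incidence equation gives incidence = -2*vax_rate - 14.
Linear in vax_rate, so extremes are at the endpoints: vax_rate = 0 gives incidence = -14; vax_rate = 13 gives incidence = -40.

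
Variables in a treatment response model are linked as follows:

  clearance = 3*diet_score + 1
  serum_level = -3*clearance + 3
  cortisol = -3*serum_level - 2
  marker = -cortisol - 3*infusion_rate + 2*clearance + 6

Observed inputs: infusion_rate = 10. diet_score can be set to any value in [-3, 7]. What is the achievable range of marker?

-167 to 43

Substituting into the serum_level equation gives serum_level = -9*diet_score.
Substituting into the cortisol equation gives cortisol = 27*diet_score - 2.
Substituting into the marker equation gives marker = -21*diet_score - 20.
Linear in diet_score, so extremes are at the endpoints: diet_score = -3 gives marker = 43; diet_score = 7 gives marker = -167.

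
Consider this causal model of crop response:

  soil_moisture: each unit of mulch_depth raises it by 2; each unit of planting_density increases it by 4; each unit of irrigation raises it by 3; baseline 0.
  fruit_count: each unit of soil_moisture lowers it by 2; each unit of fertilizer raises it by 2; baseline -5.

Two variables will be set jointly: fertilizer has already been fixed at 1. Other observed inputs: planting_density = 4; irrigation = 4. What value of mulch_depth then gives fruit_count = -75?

mulch_depth = 4

With fertilizer held at 1:
Substituting into the soil_moisture equation gives soil_moisture = 2*mulch_depth + 28.
Substituting into the fruit_count equation gives fruit_count = -4*mulch_depth - 59.
Solve -4*mulch_depth - 59 = -75: mulch_depth = (-75 + 59) / -4 = 4.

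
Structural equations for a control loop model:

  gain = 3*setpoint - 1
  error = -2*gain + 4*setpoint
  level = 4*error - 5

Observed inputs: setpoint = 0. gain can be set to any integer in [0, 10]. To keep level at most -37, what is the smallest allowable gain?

gain = 4

Intervening on gain fixes its value directly, overriding its dependence on setpoint.
Substituting into the error equation gives error = -2*gain.
level becomes -8*gain - 5.
Require -8*gain - 5 ≤ -37, so gain ≥ 4.
The smallest integer in [0, 10] satisfying this is 4.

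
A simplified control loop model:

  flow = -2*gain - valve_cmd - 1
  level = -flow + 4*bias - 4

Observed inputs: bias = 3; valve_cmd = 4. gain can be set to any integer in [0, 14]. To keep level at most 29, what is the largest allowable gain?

gain = 8

Substituting into the flow equation gives flow = -2*gain - 5.
This gives level = 2*gain + 13.
Require 2*gain + 13 ≤ 29, so gain ≤ 8.
The largest integer in [0, 14] satisfying this is 8.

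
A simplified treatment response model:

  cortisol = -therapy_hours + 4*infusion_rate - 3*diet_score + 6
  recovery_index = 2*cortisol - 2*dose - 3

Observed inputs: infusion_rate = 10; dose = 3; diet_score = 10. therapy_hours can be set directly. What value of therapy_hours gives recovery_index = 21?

Substituting into the cortisol equation gives cortisol = -therapy_hours + 16.
recovery_index becomes -2*therapy_hours + 23.
Solve -2*therapy_hours + 23 = 21: therapy_hours = (21 - 23) / -2 = 1.

therapy_hours = 1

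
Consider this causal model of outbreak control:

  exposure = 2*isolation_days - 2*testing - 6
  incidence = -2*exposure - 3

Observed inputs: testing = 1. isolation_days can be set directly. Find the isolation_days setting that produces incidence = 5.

Substituting into the exposure equation gives exposure = 2*isolation_days - 8.
incidence becomes -4*isolation_days + 13.
Solve -4*isolation_days + 13 = 5: isolation_days = (5 - 13) / -4 = 2.

isolation_days = 2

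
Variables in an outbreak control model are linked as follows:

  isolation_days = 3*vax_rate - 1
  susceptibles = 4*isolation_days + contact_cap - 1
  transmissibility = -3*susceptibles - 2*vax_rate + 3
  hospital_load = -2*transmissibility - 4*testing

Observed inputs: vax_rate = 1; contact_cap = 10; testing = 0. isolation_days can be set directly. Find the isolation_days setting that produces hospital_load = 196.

Intervening on isolation_days fixes its value directly, overriding its dependence on vax_rate.
Substituting into the susceptibles equation gives susceptibles = 4*isolation_days + 9.
Substituting into the transmissibility equation gives transmissibility = -12*isolation_days - 26.
Substituting into the hospital_load equation gives hospital_load = 24*isolation_days + 52.
Solve 24*isolation_days + 52 = 196: isolation_days = (196 - 52) / 24 = 6.

isolation_days = 6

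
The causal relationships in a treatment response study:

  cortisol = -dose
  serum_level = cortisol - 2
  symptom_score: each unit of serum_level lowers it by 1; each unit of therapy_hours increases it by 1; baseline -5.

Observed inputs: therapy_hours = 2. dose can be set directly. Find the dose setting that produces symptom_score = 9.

Substituting into the serum_level equation gives serum_level = -dose - 2.
So symptom_score = dose - 1.
Solve dose - 1 = 9: dose = (9 + 1) / 1 = 10.

dose = 10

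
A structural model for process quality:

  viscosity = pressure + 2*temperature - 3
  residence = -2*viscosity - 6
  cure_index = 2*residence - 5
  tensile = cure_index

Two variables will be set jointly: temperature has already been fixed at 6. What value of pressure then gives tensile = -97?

With temperature held at 6:
Substituting into the viscosity equation gives viscosity = pressure + 9.
Substituting into the residence equation gives residence = -2*pressure - 24.
This gives cure_index = -4*pressure - 53.
tensile becomes -4*pressure - 53.
Solve -4*pressure - 53 = -97: pressure = (-97 + 53) / -4 = 11.

pressure = 11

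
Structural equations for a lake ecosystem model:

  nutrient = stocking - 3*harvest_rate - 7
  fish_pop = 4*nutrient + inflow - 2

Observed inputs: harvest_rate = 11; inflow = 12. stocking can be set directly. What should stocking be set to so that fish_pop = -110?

Substituting into the nutrient equation gives nutrient = stocking - 40.
Substituting into the fish_pop equation gives fish_pop = 4*stocking - 150.
Solve 4*stocking - 150 = -110: stocking = (-110 + 150) / 4 = 10.

stocking = 10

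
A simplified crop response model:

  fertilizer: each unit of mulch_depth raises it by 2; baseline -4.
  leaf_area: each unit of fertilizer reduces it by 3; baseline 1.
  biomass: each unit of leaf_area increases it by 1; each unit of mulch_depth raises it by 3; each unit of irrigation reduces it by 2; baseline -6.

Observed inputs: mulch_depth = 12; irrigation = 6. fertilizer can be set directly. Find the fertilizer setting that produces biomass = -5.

fertilizer = 8

Intervening on fertilizer fixes its value directly, overriding its dependence on mulch_depth.
Substituting into the biomass equation gives biomass = -3*fertilizer + 19.
Solve -3*fertilizer + 19 = -5: fertilizer = (-5 - 19) / -3 = 8.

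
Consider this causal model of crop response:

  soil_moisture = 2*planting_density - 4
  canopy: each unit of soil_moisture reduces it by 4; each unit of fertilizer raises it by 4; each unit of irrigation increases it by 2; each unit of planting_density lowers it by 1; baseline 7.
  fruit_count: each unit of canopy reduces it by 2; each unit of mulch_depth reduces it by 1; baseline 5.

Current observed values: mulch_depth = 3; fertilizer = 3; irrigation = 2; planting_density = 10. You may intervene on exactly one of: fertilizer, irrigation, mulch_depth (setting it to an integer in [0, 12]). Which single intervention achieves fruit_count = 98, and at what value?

Intervening on fertilizer: fruit_count = -8*fertilizer + 128. Reaching 98 requires fertilizer = 15/4, not an integer.
Intervening on irrigation: fruit_count = -4*irrigation + 112. Reaching 98 requires irrigation = 7/2, not an integer.
Intervening on mulch_depth: with other inputs at their observed values, fruit_count = -mulch_depth + 107. Solving for 98 gives mulch_depth = 9, within [0, 12].

set mulch_depth = 9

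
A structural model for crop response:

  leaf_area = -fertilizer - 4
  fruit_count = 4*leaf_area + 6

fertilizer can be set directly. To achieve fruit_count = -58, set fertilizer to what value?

Substituting into the fruit_count equation gives fruit_count = -4*fertilizer - 10.
Solve -4*fertilizer - 10 = -58: fertilizer = (-58 + 10) / -4 = 12.

fertilizer = 12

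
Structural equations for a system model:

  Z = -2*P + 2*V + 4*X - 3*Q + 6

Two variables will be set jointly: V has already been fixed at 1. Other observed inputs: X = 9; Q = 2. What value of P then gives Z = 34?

P = 2

With V held at 1:
Substituting into the Z equation gives Z = -2*P + 38.
Solve -2*P + 38 = 34: P = (34 - 38) / -2 = 2.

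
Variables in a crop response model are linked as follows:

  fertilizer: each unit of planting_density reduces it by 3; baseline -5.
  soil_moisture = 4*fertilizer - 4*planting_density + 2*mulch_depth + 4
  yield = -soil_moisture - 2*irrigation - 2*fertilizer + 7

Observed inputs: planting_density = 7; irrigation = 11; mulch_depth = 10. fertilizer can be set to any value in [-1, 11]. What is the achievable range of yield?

Intervening on fertilizer fixes its value directly, overriding its dependence on planting_density.
Substituting into the soil_moisture equation gives soil_moisture = 4*fertilizer - 4.
Substituting into the yield equation gives yield = -6*fertilizer - 11.
Linear in fertilizer, so extremes are at the endpoints: fertilizer = -1 gives yield = -5; fertilizer = 11 gives yield = -77.

-77 to -5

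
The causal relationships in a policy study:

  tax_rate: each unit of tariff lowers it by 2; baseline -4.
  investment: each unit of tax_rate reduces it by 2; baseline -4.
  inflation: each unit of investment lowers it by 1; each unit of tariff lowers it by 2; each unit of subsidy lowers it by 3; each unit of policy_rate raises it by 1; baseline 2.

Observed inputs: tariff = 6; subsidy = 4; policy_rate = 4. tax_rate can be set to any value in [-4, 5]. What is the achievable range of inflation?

-22 to -4

Intervening on tax_rate fixes its value directly, overriding its dependence on tariff.
Substituting into the inflation equation gives inflation = 2*tax_rate - 14.
Linear in tax_rate, so extremes are at the endpoints: tax_rate = -4 gives inflation = -22; tax_rate = 5 gives inflation = -4.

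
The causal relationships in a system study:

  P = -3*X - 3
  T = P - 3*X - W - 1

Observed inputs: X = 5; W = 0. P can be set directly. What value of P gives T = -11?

Intervening on P fixes its value directly, overriding its dependence on X.
Substituting into the T equation gives T = P - 16.
Solve P - 16 = -11: P = (-11 + 16) / 1 = 5.

P = 5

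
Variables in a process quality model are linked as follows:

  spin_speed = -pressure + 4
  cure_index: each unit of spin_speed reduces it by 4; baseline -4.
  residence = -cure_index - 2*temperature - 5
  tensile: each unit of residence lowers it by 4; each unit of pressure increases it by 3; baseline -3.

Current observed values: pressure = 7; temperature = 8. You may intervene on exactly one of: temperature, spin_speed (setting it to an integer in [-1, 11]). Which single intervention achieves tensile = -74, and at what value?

set spin_speed = 10

Intervening on temperature: tensile = 8*temperature + 70. Reaching -74 requires temperature = -18, outside [-1, 11].
Intervening on spin_speed: with other inputs at their observed values, tensile = -16*spin_speed + 86. Solving for -74 gives spin_speed = 10, within [-1, 11].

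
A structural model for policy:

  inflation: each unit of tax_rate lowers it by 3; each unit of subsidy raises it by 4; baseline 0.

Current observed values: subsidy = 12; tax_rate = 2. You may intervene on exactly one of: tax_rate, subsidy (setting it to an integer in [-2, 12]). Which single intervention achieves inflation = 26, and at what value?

set subsidy = 8

Intervening on tax_rate: inflation = -3*tax_rate + 48. Reaching 26 requires tax_rate = 22/3, not an integer.
Intervening on subsidy: with other inputs at their observed values, inflation = 4*subsidy - 6. Solving for 26 gives subsidy = 8, within [-2, 12].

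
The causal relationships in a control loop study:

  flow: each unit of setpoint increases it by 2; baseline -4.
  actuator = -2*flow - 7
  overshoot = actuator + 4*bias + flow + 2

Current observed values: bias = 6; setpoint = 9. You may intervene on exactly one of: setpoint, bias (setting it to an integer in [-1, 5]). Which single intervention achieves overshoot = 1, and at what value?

set bias = 5

Intervening on setpoint: overshoot = -2*setpoint + 23. Reaching 1 requires setpoint = 11, outside [-1, 5].
Intervening on bias: with other inputs at their observed values, overshoot = 4*bias - 19. Solving for 1 gives bias = 5, within [-1, 5].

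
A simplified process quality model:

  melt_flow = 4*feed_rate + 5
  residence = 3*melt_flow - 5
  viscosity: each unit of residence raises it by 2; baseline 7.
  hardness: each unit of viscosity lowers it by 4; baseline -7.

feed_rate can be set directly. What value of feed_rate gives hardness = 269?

Substituting into the residence equation gives residence = 12*feed_rate + 10.
This gives viscosity = 24*feed_rate + 27.
hardness becomes -96*feed_rate - 115.
Solve -96*feed_rate - 115 = 269: feed_rate = (269 + 115) / -96 = -4.

feed_rate = -4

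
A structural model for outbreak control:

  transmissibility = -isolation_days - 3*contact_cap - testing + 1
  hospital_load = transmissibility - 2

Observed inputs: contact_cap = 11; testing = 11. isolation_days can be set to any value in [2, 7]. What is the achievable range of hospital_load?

-52 to -47

Substituting into the transmissibility equation gives transmissibility = -isolation_days - 43.
Substituting into the hospital_load equation gives hospital_load = -isolation_days - 45.
Linear in isolation_days, so extremes are at the endpoints: isolation_days = 2 gives hospital_load = -47; isolation_days = 7 gives hospital_load = -52.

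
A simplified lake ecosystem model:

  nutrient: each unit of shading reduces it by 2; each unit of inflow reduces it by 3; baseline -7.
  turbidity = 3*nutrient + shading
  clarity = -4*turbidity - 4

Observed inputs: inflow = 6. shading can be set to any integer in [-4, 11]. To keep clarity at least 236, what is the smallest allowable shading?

Substituting into the nutrient equation gives nutrient = -2*shading - 25.
So turbidity = -5*shading - 75.
Substituting into the clarity equation gives clarity = 20*shading + 296.
Require 20*shading + 296 ≥ 236, so shading ≥ -3.
The smallest integer in [-4, 11] satisfying this is -3.

shading = -3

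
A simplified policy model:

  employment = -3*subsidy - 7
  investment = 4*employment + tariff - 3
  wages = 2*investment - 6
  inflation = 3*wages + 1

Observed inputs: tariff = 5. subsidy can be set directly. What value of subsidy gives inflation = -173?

Substituting into the investment equation gives investment = -12*subsidy - 26.
Substituting into the wages equation gives wages = -24*subsidy - 58.
Substituting into the inflation equation gives inflation = -72*subsidy - 173.
Solve -72*subsidy - 173 = -173: subsidy = (-173 + 173) / -72 = 0.

subsidy = 0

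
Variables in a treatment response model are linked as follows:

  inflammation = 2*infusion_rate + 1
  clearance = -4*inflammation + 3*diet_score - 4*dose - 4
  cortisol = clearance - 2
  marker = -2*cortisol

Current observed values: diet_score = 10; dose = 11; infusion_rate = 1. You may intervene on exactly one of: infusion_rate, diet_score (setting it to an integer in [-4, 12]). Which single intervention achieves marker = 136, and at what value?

set diet_score = -2

Intervening on infusion_rate: marker = 16*infusion_rate + 48. Reaching 136 requires infusion_rate = 11/2, not an integer.
Intervening on diet_score: with other inputs at their observed values, marker = -6*diet_score + 124. Solving for 136 gives diet_score = -2, within [-4, 12].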